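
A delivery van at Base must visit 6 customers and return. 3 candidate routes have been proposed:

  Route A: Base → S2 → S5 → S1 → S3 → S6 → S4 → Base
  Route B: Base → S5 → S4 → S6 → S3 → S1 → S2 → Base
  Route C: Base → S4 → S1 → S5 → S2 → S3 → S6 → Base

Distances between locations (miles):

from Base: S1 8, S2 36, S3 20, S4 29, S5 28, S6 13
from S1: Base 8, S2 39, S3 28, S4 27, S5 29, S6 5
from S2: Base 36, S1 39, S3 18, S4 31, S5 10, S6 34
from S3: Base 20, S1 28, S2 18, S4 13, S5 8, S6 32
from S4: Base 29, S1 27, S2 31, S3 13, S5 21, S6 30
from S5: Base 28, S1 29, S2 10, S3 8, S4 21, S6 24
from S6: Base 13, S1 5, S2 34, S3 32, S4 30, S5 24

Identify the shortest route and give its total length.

Shortest is Route C, total 158 miles.

Route A: 36 + 10 + 29 + 28 + 32 + 30 + 29 = 194
Route B: 28 + 21 + 30 + 32 + 28 + 39 + 36 = 214
Route C: 29 + 27 + 29 + 10 + 18 + 32 + 13 = 158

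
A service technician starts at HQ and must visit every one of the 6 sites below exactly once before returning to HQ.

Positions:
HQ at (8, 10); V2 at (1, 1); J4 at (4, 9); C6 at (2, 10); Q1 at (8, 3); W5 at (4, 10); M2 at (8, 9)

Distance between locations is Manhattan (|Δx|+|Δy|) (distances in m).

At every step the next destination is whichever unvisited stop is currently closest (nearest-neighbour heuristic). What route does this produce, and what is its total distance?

34 m along HQ → M2 → J4 → W5 → C6 → V2 → Q1 → HQ.

At HQ the remaining stops are M2 1, W5 4, J4 5, C6 6, Q1 7, V2 16; go to M2.
At M2 the remaining stops are J4 4, W5 5, Q1 6, C6 7, V2 15; go to J4.
At J4 the remaining stops are W5 1, C6 3, Q1 10, V2 11; go to W5.
At W5 the remaining stops are C6 2, Q1 11, V2 12; go to C6.
At C6 the remaining stops are V2 10, Q1 13; go to V2.
At V2 the remaining stops are Q1 9; go to Q1.
Return Q1→HQ: 7.
Total = 1 + 4 + 1 + 2 + 10 + 9 + 7 = 34.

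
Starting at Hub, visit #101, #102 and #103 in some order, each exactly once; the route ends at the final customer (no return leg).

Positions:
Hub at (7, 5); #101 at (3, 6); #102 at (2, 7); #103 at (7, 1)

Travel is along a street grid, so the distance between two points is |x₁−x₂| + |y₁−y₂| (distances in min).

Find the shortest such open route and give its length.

15 min — the minimum one-way total.

There are 3! = 6 possible orderings.
Hub - #101 - #102 - #103: 5+2+11 = 18
Hub - #101 - #103 - #102: 5+9+11 = 25
Hub - #102 - #101 - #103: 7+2+9 = 18
Hub - #102 - #103 - #101: 7+11+9 = 27
Hub - #103 - #101 - #102: 4+9+2 = 15
Hub - #103 - #102 - #101: 4+11+2 = 17
The minimum is 15.
One shortest path: Hub → #103 → #101 → #102.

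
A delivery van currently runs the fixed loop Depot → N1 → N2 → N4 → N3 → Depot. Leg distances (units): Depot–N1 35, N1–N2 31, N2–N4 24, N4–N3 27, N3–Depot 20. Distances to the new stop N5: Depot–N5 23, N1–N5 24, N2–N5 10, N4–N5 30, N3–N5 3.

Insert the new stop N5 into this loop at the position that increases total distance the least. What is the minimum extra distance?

Insertion cost between consecutive stops i–j is d(i,N5) + d(N5,j) − d(i,j):
  between Depot and N1: 23 + 24 − 35 = 12
  between N1 and N2: 24 + 10 − 31 = 3
  between N2 and N4: 10 + 30 − 24 = 16
  between N4 and N3: 30 + 3 − 27 = 6
  between N3 and Depot: 3 + 23 − 20 = 6
Cheapest insertion is between N1 and N2, adding 3.
New total = 137 + 3 = 140.

Minimum extra distance: 3, inserting N5 between N1 and N2.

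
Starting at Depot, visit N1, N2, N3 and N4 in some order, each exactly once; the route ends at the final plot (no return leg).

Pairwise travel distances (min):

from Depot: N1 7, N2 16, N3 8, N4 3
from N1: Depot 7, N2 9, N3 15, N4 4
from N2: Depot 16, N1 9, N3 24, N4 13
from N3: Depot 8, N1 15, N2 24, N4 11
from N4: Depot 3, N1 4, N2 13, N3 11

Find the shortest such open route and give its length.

32 min — the minimum one-way total.

There are 4! = 24 possible orderings.
Depot - N1 - N2 - N3 - N4: 7+9+24+11 = 51
Depot - N1 - N2 - N4 - N3: 7+9+13+11 = 40
Depot - N1 - N3 - N2 - N4: 7+15+24+13 = 59
Depot - N1 - N3 - N4 - N2: 7+15+11+13 = 46
Depot - N1 - N4 - N2 - N3: 7+4+13+24 = 48
Depot - N1 - N4 - N3 - N2: 7+4+11+24 = 46
Depot - N2 - N1 - N3 - N4: 16+9+15+11 = 51
Depot - N2 - N1 - N4 - N3: 16+9+4+11 = 40
Depot - N2 - N3 - N1 - N4: 16+24+15+4 = 59
Depot - N2 - N3 - N4 - N1: 16+24+11+4 = 55
Depot - N2 - N4 - N1 - N3: 16+13+4+15 = 48
Depot - N2 - N4 - N3 - N1: 16+13+11+15 = 55
Depot - N3 - N1 - N2 - N4: 8+15+9+13 = 45
Depot - N3 - N1 - N4 - N2: 8+15+4+13 = 40
… (10 more)
Depot - N3 - N4 - N1 - N2: 8+11+4+9 = 32  ← best
The minimum is 32.
One shortest path: Depot → N3 → N4 → N1 → N2.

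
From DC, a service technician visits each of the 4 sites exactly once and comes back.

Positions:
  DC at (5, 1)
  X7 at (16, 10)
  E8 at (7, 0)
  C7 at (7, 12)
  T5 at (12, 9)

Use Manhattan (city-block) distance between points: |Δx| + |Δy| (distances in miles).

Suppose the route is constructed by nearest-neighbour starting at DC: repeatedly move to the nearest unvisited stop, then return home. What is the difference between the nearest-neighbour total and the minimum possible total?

2 miles longer than the optimal tour.

From DC: E8=3, C7=13, T5=15, X7=20 → choose E8 (3).
From E8: C7=12, T5=14, X7=19 → choose C7 (12).
From C7: T5=8, X7=11 → choose T5 (8).
From T5: X7=5 → choose X7 (5).
NN route DC → E8 → C7 → T5 → X7 → DC costs 48.
Optimal: DC → E8 → C7 → X7 → T5 → DC costs 46 (by enumerating all 12 distinct tours).
Excess = 48 − 46 = 2.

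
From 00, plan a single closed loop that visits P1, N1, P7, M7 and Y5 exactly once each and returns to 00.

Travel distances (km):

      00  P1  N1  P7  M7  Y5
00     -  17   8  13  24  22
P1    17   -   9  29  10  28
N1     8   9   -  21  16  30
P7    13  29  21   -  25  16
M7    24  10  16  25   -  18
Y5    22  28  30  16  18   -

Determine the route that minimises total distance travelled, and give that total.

74 km — the shortest possible round trip.

There are 60 distinct closed tours to check (reversals are equivalent).
00→P1→N1→P7→M7→Y5→00: 17+9+21+25+18+22 = 112
00→P1→N1→P7→Y5→M7→00: 17+9+21+16+18+24 = 105
00→P1→N1→M7→P7→Y5→00: 17+9+16+25+16+22 = 105
00→P1→N1→M7→Y5→P7→00: 17+9+16+18+16+13 = 89
00→P1→N1→Y5→P7→M7→00: 17+9+30+16+25+24 = 121
00→P1→N1→Y5→M7→P7→00: 17+9+30+18+25+13 = 112
00→P1→P7→N1→M7→Y5→00: 17+29+21+16+18+22 = 123
00→P1→P7→N1→Y5→M7→00: 17+29+21+30+18+24 = 139
00→P1→P7→M7→N1→Y5→00: 17+29+25+16+30+22 = 139
00→P1→P7→M7→Y5→N1→00: 17+29+25+18+30+8 = 127
00→P1→P7→Y5→N1→M7→00: 17+29+16+30+16+24 = 132
00→P1→P7→Y5→M7→N1→00: 17+29+16+18+16+8 = 104
00→P1→M7→N1→P7→Y5→00: 17+10+16+21+16+22 = 102
00→P1→M7→N1→Y5→P7→00: 17+10+16+30+16+13 = 102
… (46 more)
00→N1→P1→M7→Y5→P7→00: 8+9+10+18+16+13 = 74  ← best
The minimum is 74.
One optimal route: 00 → N1 → P1 → M7 → Y5 → P7 → 00 (or its reverse).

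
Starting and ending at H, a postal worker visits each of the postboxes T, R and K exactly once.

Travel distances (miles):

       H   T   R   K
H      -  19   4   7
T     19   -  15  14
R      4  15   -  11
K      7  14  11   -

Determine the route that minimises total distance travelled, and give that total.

H - T - R - K - H: 19+15+11+7 = 52
H - T - K - R - H: 19+14+11+4 = 48
H - R - T - K - H: 4+15+14+7 = 40
The minimum is 40.
One optimal route: H → R → T → K → H (or its reverse).

Shortest round trip = 40 miles.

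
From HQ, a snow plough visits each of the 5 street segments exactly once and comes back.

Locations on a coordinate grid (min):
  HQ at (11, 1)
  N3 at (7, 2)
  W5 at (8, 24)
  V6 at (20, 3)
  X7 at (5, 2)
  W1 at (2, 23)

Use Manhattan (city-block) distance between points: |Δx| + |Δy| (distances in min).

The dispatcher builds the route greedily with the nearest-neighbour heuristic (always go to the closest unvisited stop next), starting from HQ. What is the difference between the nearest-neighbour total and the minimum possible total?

From HQ: N3=5, X7=7, V6=11, W5=26, W1=31 → choose N3 (5).
From N3: X7=2, V6=14, W5=23, W1=26 → choose X7 (2).
From X7: V6=16, W1=24, W5=25 → choose V6 (16).
From V6: W5=33, W1=38 → choose W5 (33).
From W5: W1=7 → choose W1 (7).
NN route HQ → N3 → X7 → V6 → W5 → W1 → HQ costs 94.
Optimal: HQ → N3 → X7 → W1 → W5 → V6 → HQ costs 82 (by enumerating all 60 distinct tours).
Excess = 94 − 82 = 12.

The nearest-neighbour route is 12 min longer than optimal.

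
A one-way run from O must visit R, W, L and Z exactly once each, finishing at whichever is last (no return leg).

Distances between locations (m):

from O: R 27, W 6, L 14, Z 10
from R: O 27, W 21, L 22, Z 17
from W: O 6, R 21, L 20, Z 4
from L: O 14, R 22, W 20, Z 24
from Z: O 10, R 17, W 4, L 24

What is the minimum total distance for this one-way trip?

There are 4! = 24 possible orderings.
O → R → W → L → Z: 27+21+20+24 = 92
O → R → W → Z → L: 27+21+4+24 = 76
O → R → L → W → Z: 27+22+20+4 = 73
O → R → L → Z → W: 27+22+24+4 = 77
O → R → Z → W → L: 27+17+4+20 = 68
O → R → Z → L → W: 27+17+24+20 = 88
O → W → R → L → Z: 6+21+22+24 = 73
O → W → R → Z → L: 6+21+17+24 = 68
O → W → L → R → Z: 6+20+22+17 = 65
O → W → L → Z → R: 6+20+24+17 = 67
O → W → Z → R → L: 6+4+17+22 = 49
O → W → Z → L → R: 6+4+24+22 = 56
O → L → R → W → Z: 14+22+21+4 = 61
O → L → R → Z → W: 14+22+17+4 = 57
… (10 more)
The minimum is 49.
One shortest path: O → W → Z → R → L.

49 m — the minimum one-way total.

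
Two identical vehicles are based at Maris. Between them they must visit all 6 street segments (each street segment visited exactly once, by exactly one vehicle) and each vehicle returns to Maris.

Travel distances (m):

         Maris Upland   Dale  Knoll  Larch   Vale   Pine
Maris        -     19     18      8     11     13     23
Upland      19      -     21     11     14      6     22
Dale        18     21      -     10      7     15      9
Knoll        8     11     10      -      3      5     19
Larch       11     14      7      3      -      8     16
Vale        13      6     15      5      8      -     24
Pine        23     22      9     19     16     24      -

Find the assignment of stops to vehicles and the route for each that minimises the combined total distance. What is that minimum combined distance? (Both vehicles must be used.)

Minimum combined distance: 84 m.

Try each way of splitting the stops between the two vehicles (each non-empty) and, for each split, find the best tour for each vehicle:
  {Upland} + {Dale, Knoll, Larch, Vale, Pine}: 38 + 60 = 98
  {Dale} + {Upland, Knoll, Larch, Vale, Pine}: 36 + 68 = 104
  {Upland, Dale} + {Knoll, Larch, Vale, Pine}: 58 + 60 = 118
  {Knoll} + {Upland, Dale, Larch, Vale, Pine}: 16 + 68 = 84
  {Upland, Knoll} + {Dale, Larch, Vale, Pine}: 38 + 60 = 98
  {Dale, Knoll} + {Upland, Larch, Vale, Pine}: 36 + 68 = 104
  … (31 splits in total)
Best: vehicle 1 Maris → Knoll → Maris = 16; vehicle 2 Maris → Larch → Dale → Pine → Upland → Vale → Maris = 68; combined 84.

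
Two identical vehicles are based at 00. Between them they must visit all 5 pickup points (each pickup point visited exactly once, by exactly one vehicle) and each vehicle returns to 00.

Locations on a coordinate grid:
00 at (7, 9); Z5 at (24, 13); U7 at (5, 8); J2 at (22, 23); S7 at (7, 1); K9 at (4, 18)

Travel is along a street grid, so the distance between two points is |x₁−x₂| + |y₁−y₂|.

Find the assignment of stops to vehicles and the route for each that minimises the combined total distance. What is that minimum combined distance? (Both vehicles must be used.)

Check every non-empty split of the stops between the two vehicles; for each half take its own optimal tour:
  {Z5} + {U7, J2, S7, K9}: 42 + 80 = 122
  {U7} + {Z5, J2, S7, K9}: 6 + 84 = 90
  {Z5, U7} + {J2, S7, K9}: 48 + 80 = 128
  {J2} + {Z5, U7, S7, K9}: 58 + 74 = 132
  {Z5, J2} + {U7, S7, K9}: 62 + 40 = 102
  {U7, J2} + {Z5, S7, K9}: 64 + 74 = 138
  … (15 splits in total)
  {S7} + {Z5, U7, J2, K9}: 16 + 70 = 86  ← best
Best: vehicle 1 00 → S7 → 00 = 16; vehicle 2 00 → Z5 → J2 → K9 → U7 → 00 = 70; combined 86.

Minimum combined distance: 86.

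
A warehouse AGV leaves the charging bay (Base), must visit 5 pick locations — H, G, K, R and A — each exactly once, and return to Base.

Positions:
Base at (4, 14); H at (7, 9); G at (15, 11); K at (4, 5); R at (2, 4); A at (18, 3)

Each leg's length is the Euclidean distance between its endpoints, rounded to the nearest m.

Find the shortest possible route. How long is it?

Minimum total distance: 49 m.

With 5 stops there are 5!/2 = 60 distinct round trips (a route and its reverse cost the same).
Base→H→G→K→R→A→Base: 6+8+13+2+16+18 = 63
Base→H→G→K→A→R→Base: 6+8+13+14+16+10 = 67
Base→H→G→R→K→A→Base: 6+8+15+2+14+18 = 63
Base→H→G→R→A→K→Base: 6+8+15+16+14+9 = 68
Base→H→G→A→K→R→Base: 6+8+9+14+2+10 = 49
Base→H→G→A→R→K→Base: 6+8+9+16+2+9 = 50
Base→H→K→G→R→A→Base: 6+5+13+15+16+18 = 73
Base→H→K→G→A→R→Base: 6+5+13+9+16+10 = 59
Base→H→K→R→G→A→Base: 6+5+2+15+9+18 = 55
Base→H→K→R→A→G→Base: 6+5+2+16+9+11 = 49
Base→H→K→A→G→R→Base: 6+5+14+9+15+10 = 59
Base→H→K→A→R→G→Base: 6+5+14+16+15+11 = 67
Base→H→R→G→K→A→Base: 6+7+15+13+14+18 = 73
Base→H→R→G→A→K→Base: 6+7+15+9+14+9 = 60
… (46 more)
The minimum is 49.
One optimal route: Base → H → G → A → K → R → Base (or its reverse).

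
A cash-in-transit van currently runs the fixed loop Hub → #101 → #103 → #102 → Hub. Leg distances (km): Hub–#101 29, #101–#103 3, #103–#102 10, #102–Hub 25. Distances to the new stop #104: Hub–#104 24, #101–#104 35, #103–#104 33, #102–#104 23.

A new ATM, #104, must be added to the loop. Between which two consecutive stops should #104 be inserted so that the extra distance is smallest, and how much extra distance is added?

Insertion cost between consecutive stops i–j is d(i,#104) + d(#104,j) − d(i,j):
  between Hub and #101: 24 + 35 − 29 = 30
  between #101 and #103: 35 + 33 − 3 = 65
  between #103 and #102: 33 + 23 − 10 = 46
  between #102 and Hub: 23 + 24 − 25 = 22
Cheapest insertion is between #102 and Hub, adding 22.
New total = 67 + 22 = 89.

Minimum extra distance: 22 km, inserting #104 between #102 and Hub.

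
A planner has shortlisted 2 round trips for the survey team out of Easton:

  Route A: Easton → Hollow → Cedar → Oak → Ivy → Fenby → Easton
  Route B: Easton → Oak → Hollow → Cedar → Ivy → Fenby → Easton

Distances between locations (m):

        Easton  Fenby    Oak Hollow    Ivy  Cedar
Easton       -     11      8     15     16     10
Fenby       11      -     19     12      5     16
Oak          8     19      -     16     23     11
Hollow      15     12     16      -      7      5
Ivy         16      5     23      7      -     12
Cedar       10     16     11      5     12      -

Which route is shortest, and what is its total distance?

57 m — Route B is the shortest.

Route A: 15 + 5 + 11 + 23 + 5 + 11 = 70
Route B: 8 + 16 + 5 + 12 + 5 + 11 = 57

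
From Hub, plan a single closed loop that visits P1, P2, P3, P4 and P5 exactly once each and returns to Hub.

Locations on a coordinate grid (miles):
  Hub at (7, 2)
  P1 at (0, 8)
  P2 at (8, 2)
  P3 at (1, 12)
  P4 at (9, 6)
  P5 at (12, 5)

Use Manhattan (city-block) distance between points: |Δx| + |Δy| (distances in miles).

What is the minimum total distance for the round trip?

There are 60 distinct closed tours to check (reversals are equivalent).
Hub → P1 → P2 → P3 → P4 → P5 → Hub: 13+14+17+14+4+8 = 70
Hub → P1 → P2 → P3 → P5 → P4 → Hub: 13+14+17+18+4+6 = 72
Hub → P1 → P2 → P4 → P3 → P5 → Hub: 13+14+5+14+18+8 = 72
Hub → P1 → P2 → P4 → P5 → P3 → Hub: 13+14+5+4+18+16 = 70
Hub → P1 → P2 → P5 → P3 → P4 → Hub: 13+14+7+18+14+6 = 72
Hub → P1 → P2 → P5 → P4 → P3 → Hub: 13+14+7+4+14+16 = 68
Hub → P1 → P3 → P2 → P4 → P5 → Hub: 13+5+17+5+4+8 = 52
Hub → P1 → P3 → P2 → P5 → P4 → Hub: 13+5+17+7+4+6 = 52
Hub → P1 → P3 → P4 → P2 → P5 → Hub: 13+5+14+5+7+8 = 52
Hub → P1 → P3 → P4 → P5 → P2 → Hub: 13+5+14+4+7+1 = 44
Hub → P1 → P3 → P5 → P2 → P4 → Hub: 13+5+18+7+5+6 = 54
Hub → P1 → P3 → P5 → P4 → P2 → Hub: 13+5+18+4+5+1 = 46
Hub → P1 → P4 → P2 → P3 → P5 → Hub: 13+11+5+17+18+8 = 72
Hub → P1 → P4 → P2 → P5 → P3 → Hub: 13+11+5+7+18+16 = 70
… (46 more)
The minimum is 44.
One optimal route: Hub → P1 → P3 → P4 → P5 → P2 → Hub (or its reverse).

44 miles — the shortest possible round trip.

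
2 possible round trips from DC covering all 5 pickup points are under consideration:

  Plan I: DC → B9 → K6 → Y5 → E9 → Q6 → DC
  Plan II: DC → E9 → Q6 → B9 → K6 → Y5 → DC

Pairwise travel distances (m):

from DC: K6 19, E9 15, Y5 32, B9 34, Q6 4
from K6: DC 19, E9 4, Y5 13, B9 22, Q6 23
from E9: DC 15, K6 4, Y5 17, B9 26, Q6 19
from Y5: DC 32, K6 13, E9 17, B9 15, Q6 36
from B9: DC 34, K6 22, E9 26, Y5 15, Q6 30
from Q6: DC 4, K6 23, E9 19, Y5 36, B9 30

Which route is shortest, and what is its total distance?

Shortest is Plan I, total 109 m.

Plan I: 34 + 22 + 13 + 17 + 19 + 4 = 109
Plan II: 15 + 19 + 30 + 22 + 13 + 32 = 131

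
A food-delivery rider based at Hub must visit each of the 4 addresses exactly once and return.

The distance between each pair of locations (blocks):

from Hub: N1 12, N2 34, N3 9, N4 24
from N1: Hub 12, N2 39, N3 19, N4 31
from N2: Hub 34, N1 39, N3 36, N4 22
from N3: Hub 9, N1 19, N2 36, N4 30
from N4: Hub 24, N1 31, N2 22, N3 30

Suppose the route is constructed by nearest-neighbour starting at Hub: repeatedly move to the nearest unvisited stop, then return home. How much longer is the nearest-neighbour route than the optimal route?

From Hub: N3=9, N1=12, N4=24, N2=34 → choose N3 (9).
From N3: N1=19, N4=30, N2=36 → choose N1 (19).
From N1: N4=31, N2=39 → choose N4 (31).
From N4: N2=22 → choose N2 (22).
NN route Hub → N3 → N1 → N4 → N2 → Hub costs 115.
Optimal: Hub → N1 → N4 → N2 → N3 → Hub costs 110 (by enumerating all 12 distinct tours).
Excess = 115 − 110 = 5.

Excess over optimum: 5 blocks.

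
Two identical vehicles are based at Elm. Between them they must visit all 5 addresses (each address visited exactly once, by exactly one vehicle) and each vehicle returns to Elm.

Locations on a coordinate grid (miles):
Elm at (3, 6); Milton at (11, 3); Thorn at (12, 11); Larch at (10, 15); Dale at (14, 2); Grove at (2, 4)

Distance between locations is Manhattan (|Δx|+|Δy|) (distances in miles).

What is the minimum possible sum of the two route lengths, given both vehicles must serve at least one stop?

54 miles — the smallest possible combined total.

There are 2^4 − 1 = 15 ways to divide the 5 stops into two non-empty groups. For each, the best each vehicle can do is its own shortest tour through its group:
  {Milton} + {Thorn, Larch, Dale, Grove}: 22 + 50 = 72
  {Thorn} + {Milton, Larch, Dale, Grove}: 28 + 50 = 78
  {Milton, Thorn} + {Larch, Dale, Grove}: 34 + 50 = 84
  {Larch} + {Milton, Thorn, Dale, Grove}: 32 + 42 = 74
  {Milton, Larch} + {Thorn, Dale, Grove}: 40 + 42 = 82
  {Thorn, Larch} + {Milton, Dale, Grove}: 36 + 32 = 68
  … (15 splits in total)
  {Milton, Thorn, Larch, Dale} + {Grove}: 48 + 6 = 54  ← best
Best: vehicle 1 Elm → Milton → Dale → Thorn → Larch → Elm = 48; vehicle 2 Elm → Grove → Elm = 6; combined 54.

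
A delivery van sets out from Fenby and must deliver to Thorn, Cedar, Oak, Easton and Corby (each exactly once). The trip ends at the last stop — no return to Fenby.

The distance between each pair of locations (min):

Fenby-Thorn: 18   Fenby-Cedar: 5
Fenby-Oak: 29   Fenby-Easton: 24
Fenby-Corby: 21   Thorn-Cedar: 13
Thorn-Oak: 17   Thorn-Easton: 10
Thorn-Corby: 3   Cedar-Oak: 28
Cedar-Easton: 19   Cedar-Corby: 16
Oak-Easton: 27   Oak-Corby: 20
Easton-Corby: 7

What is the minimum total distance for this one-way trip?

Minimum one-way distance = 51 min.

There are 5! = 120 possible orderings.
Fenby→Thorn→Cedar→Oak→Easton→Corby: 18+13+28+27+7 = 93
Fenby→Thorn→Cedar→Oak→Corby→Easton: 18+13+28+20+7 = 86
Fenby→Thorn→Cedar→Easton→Oak→Corby: 18+13+19+27+20 = 97
Fenby→Thorn→Cedar→Easton→Corby→Oak: 18+13+19+7+20 = 77
Fenby→Thorn→Cedar→Corby→Oak→Easton: 18+13+16+20+27 = 94
Fenby→Thorn→Cedar→Corby→Easton→Oak: 18+13+16+7+27 = 81
Fenby→Thorn→Oak→Cedar→Easton→Corby: 18+17+28+19+7 = 89
Fenby→Thorn→Oak→Cedar→Corby→Easton: 18+17+28+16+7 = 86
Fenby→Thorn→Oak→Easton→Cedar→Corby: 18+17+27+19+16 = 97
Fenby→Thorn→Oak→Easton→Corby→Cedar: 18+17+27+7+16 = 85
Fenby→Thorn→Oak→Corby→Cedar→Easton: 18+17+20+16+19 = 90
Fenby→Thorn→Oak→Corby→Easton→Cedar: 18+17+20+7+19 = 81
Fenby→Thorn→Easton→Cedar→Oak→Corby: 18+10+19+28+20 = 95
Fenby→Thorn→Easton→Cedar→Corby→Oak: 18+10+19+16+20 = 83
… (106 more)
Fenby→Cedar→Easton→Corby→Thorn→Oak: 5+19+7+3+17 = 51  ← best
The minimum is 51.
One shortest path: Fenby → Cedar → Easton → Corby → Thorn → Oak.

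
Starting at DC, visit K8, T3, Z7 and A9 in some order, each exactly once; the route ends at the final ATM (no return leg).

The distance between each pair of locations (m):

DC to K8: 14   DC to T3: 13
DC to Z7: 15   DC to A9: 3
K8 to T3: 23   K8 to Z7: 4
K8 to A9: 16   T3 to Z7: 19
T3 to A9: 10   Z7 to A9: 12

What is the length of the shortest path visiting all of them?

There are 4! = 24 possible orderings.
DC - K8 - T3 - Z7 - A9: 14+23+19+12 = 68
DC - K8 - T3 - A9 - Z7: 14+23+10+12 = 59
DC - K8 - Z7 - T3 - A9: 14+4+19+10 = 47
DC - K8 - Z7 - A9 - T3: 14+4+12+10 = 40
DC - K8 - A9 - T3 - Z7: 14+16+10+19 = 59
DC - K8 - A9 - Z7 - T3: 14+16+12+19 = 61
DC - T3 - K8 - Z7 - A9: 13+23+4+12 = 52
DC - T3 - K8 - A9 - Z7: 13+23+16+12 = 64
DC - T3 - Z7 - K8 - A9: 13+19+4+16 = 52
DC - T3 - Z7 - A9 - K8: 13+19+12+16 = 60
DC - T3 - A9 - K8 - Z7: 13+10+16+4 = 43
DC - T3 - A9 - Z7 - K8: 13+10+12+4 = 39
DC - Z7 - K8 - T3 - A9: 15+4+23+10 = 52
DC - Z7 - K8 - A9 - T3: 15+4+16+10 = 45
… (10 more)
DC - A9 - T3 - Z7 - K8: 3+10+19+4 = 36  ← best
The minimum is 36.
One shortest path: DC → A9 → T3 → Z7 → K8.

Minimum one-way distance = 36 m.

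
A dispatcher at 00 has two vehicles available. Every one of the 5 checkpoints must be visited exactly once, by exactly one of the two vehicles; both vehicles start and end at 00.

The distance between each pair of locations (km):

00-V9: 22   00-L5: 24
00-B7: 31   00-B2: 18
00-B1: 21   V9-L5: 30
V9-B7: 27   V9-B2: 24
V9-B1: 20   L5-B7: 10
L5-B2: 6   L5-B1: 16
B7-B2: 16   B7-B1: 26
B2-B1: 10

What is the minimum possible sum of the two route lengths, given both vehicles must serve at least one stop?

Try each way of splitting the stops between the two vehicles (each non-empty) and, for each split, find the best tour for each vehicle:
  {V9} + {L5, B7, B2, B1}: 44 + 78 = 122
  {L5} + {V9, B7, B2, B1}: 48 + 96 = 144
  {V9, L5} + {B7, B2, B1}: 76 + 78 = 154
  {B7} + {V9, L5, B2, B1}: 62 + 82 = 144
  {V9, B7} + {L5, B2, B1}: 80 + 61 = 141
  {L5, B7} + {V9, B2, B1}: 65 + 70 = 135
  … (15 splits in total)
Best: vehicle 1 00 → V9 → 00 = 44; vehicle 2 00 → B7 → L5 → B2 → B1 → 00 = 78; combined 122.

122 km — the smallest possible combined total.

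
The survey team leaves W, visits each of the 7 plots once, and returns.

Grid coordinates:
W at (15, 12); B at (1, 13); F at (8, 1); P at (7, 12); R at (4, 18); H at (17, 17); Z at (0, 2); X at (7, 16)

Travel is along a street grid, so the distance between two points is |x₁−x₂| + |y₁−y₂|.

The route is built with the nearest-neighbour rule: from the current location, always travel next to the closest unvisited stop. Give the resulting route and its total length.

Total distance 84 via the nearest-neighbour route W → H → X → P → B → R → Z → F → W.

From W: distances to unvisited — H=7, P=8, X=12, B=15, R=17, F=18, Z=25. Nearest is H (7).
From H: distances to unvisited — X=11, R=14, P=15, B=20, F=25, Z=32. Nearest is X (11).
From X: distances to unvisited — P=4, R=5, B=9, F=16, Z=21. Nearest is P (4).
From P: distances to unvisited — B=7, R=9, F=12, Z=17. Nearest is B (7).
From B: distances to unvisited — R=8, Z=12, F=19. Nearest is R (8).
From R: distances to unvisited — Z=20, F=21. Nearest is Z (20).
From Z: distances to unvisited — F=9. Nearest is F (9).
Return F→W: 18.
Total = 7 + 11 + 4 + 7 + 8 + 20 + 9 + 18 = 84.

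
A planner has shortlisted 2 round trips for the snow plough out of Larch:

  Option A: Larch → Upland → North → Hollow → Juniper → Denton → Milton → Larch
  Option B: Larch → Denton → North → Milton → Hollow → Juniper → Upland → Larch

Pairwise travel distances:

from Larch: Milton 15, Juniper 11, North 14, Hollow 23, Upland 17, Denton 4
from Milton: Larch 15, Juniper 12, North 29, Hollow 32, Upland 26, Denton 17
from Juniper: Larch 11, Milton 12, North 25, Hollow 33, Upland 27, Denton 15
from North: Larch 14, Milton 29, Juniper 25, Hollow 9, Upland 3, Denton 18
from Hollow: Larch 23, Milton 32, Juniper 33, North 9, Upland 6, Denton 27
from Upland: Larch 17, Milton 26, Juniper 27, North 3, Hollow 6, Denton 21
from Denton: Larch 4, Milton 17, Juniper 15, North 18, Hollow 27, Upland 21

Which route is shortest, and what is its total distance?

Shortest is Option A, total 109.

Option A: 17 + 3 + 9 + 33 + 15 + 17 + 15 = 109
Option B: 4 + 18 + 29 + 32 + 33 + 27 + 17 = 160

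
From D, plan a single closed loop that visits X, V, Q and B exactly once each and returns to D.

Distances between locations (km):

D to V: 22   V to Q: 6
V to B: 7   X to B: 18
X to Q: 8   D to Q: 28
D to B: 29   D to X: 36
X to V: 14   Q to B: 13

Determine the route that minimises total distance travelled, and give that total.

There are 12 distinct closed tours to check (reversals are equivalent).
D→X→V→Q→B→D: 36+14+6+13+29 = 98
D→X→V→B→Q→D: 36+14+7+13+28 = 98
D→X→Q→V→B→D: 36+8+6+7+29 = 86
D→X→Q→B→V→D: 36+8+13+7+22 = 86
D→X→B→V→Q→D: 36+18+7+6+28 = 95
D→X→B→Q→V→D: 36+18+13+6+22 = 95
D→V→X→Q→B→D: 22+14+8+13+29 = 86
D→V→X→B→Q→D: 22+14+18+13+28 = 95
D→V→Q→X→B→D: 22+6+8+18+29 = 83
D→V→B→X→Q→D: 22+7+18+8+28 = 83
D→Q→X→V→B→D: 28+8+14+7+29 = 86
D→Q→V→X→B→D: 28+6+14+18+29 = 95
The minimum is 83.
One optimal route: D → V → Q → X → B → D (or its reverse).

Minimum total distance: 83 km.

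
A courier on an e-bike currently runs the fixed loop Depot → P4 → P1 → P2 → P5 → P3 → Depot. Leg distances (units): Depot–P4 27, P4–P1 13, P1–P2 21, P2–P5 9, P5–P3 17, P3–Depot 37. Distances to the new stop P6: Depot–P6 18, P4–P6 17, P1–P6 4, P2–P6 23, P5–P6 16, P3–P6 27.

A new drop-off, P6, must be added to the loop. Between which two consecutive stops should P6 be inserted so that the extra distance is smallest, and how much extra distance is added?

Minimum extra distance: 6, inserting P6 between P1 and P2.

Insertion cost between consecutive stops i–j is d(i,P6) + d(P6,j) − d(i,j):
  between Depot and P4: 18 + 17 − 27 = 8
  between P4 and P1: 17 + 4 − 13 = 8
  between P1 and P2: 4 + 23 − 21 = 6
  between P2 and P5: 23 + 16 − 9 = 30
  between P5 and P3: 16 + 27 − 17 = 26
  between P3 and Depot: 27 + 18 − 37 = 8
Cheapest insertion is between P1 and P2, adding 6.
New total = 124 + 6 = 130.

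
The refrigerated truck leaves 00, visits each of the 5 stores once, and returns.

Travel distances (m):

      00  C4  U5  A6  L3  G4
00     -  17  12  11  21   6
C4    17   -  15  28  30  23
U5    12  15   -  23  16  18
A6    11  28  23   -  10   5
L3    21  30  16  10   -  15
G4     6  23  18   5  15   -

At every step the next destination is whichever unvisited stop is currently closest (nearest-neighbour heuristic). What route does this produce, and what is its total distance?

From 00: distances to unvisited — G4=6, A6=11, U5=12, C4=17, L3=21. Nearest is G4 (6).
From G4: distances to unvisited — A6=5, L3=15, U5=18, C4=23. Nearest is A6 (5).
From A6: distances to unvisited — L3=10, U5=23, C4=28. Nearest is L3 (10).
From L3: distances to unvisited — U5=16, C4=30. Nearest is U5 (16).
From U5: distances to unvisited — C4=15. Nearest is C4 (15).
Return C4→00: 17.
Total = 6 + 5 + 10 + 16 + 15 + 17 = 69.

Total distance 69 m via the nearest-neighbour route 00 → G4 → A6 → L3 → U5 → C4 → 00.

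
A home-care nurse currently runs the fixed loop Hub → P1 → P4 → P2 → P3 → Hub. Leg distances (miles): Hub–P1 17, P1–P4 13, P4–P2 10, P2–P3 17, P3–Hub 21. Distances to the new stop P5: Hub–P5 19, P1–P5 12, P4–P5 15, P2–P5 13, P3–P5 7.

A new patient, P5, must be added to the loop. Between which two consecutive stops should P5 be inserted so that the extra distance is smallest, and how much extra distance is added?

+3 miles — insert P5 between P2 and P3.

Insertion cost between consecutive stops i–j is d(i,P5) + d(P5,j) − d(i,j):
  between Hub and P1: 19 + 12 − 17 = 14
  between P1 and P4: 12 + 15 − 13 = 14
  between P4 and P2: 15 + 13 − 10 = 18
  between P2 and P3: 13 + 7 − 17 = 3
  between P3 and Hub: 7 + 19 − 21 = 5
Cheapest insertion is between P2 and P3, adding 3.
New total = 78 + 3 = 81.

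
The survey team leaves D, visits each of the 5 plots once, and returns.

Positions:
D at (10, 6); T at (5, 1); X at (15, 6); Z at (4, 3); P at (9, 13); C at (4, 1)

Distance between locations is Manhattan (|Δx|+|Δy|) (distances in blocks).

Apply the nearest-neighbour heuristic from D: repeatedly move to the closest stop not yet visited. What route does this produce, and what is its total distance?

46 blocks along D → X → P → Z → C → T → D.

From D: distances to unvisited — X=5, P=8, Z=9, T=10, C=11. Nearest is X (5).
From X: distances to unvisited — P=13, Z=14, T=15, C=16. Nearest is P (13).
From P: distances to unvisited — Z=15, T=16, C=17. Nearest is Z (15).
From Z: distances to unvisited — C=2, T=3. Nearest is C (2).
From C: distances to unvisited — T=1. Nearest is T (1).
Return T→D: 10.
Total = 5 + 13 + 15 + 2 + 1 + 10 = 46.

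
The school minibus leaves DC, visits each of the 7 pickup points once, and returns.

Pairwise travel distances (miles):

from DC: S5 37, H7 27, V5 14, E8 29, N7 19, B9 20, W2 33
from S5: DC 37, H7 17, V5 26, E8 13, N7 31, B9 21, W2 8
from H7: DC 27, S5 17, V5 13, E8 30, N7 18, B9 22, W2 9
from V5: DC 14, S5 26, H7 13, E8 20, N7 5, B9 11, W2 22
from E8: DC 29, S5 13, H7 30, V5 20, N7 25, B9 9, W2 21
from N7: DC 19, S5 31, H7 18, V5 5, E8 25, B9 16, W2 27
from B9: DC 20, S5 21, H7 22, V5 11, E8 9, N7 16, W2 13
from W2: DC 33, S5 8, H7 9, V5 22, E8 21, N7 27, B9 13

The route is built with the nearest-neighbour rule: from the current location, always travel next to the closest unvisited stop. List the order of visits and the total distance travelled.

Total distance 101 miles via the nearest-neighbour route DC → V5 → N7 → B9 → E8 → S5 → W2 → H7 → DC.

At DC the remaining stops are V5 14, N7 19, B9 20, H7 27, E8 29, W2 33, S5 37; go to V5.
At V5 the remaining stops are N7 5, B9 11, H7 13, E8 20, W2 22, S5 26; go to N7.
At N7 the remaining stops are B9 16, H7 18, E8 25, W2 27, S5 31; go to B9.
At B9 the remaining stops are E8 9, W2 13, S5 21, H7 22; go to E8.
At E8 the remaining stops are S5 13, W2 21, H7 30; go to S5.
At S5 the remaining stops are W2 8, H7 17; go to W2.
At W2 the remaining stops are H7 9; go to H7.
Return H7→DC: 27.
Total = 14 + 5 + 16 + 9 + 13 + 8 + 9 + 27 = 101.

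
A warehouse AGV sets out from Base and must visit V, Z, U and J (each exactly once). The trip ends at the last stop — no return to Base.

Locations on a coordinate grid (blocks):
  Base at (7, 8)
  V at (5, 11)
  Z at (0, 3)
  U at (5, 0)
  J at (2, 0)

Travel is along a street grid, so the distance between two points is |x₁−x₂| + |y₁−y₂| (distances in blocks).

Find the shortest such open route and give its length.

There are 4! = 24 possible orderings.
Base→V→Z→U→J: 5+13+8+3 = 29
Base→V→Z→J→U: 5+13+5+3 = 26
Base→V→U→Z→J: 5+11+8+5 = 29
Base→V→U→J→Z: 5+11+3+5 = 24
Base→V→J→Z→U: 5+14+5+8 = 32
Base→V→J→U→Z: 5+14+3+8 = 30
Base→Z→V→U→J: 12+13+11+3 = 39
Base→Z→V→J→U: 12+13+14+3 = 42
Base→Z→U→V→J: 12+8+11+14 = 45
Base→Z→U→J→V: 12+8+3+14 = 37
Base→Z→J→V→U: 12+5+14+11 = 42
Base→Z→J→U→V: 12+5+3+11 = 31
Base→U→V→Z→J: 10+11+13+5 = 39
Base→U→V→J→Z: 10+11+14+5 = 40
… (10 more)
The minimum is 24.
One shortest path: Base → V → U → J → Z.

24 blocks — the minimum one-way total.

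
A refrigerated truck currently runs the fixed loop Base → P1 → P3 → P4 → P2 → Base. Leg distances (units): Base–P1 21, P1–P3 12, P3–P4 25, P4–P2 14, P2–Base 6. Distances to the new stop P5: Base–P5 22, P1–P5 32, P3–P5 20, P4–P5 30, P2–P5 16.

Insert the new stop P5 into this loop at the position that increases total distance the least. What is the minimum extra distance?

Minimum extra distance: 25, inserting P5 between P3 and P4.

Insertion cost between consecutive stops i–j is d(i,P5) + d(P5,j) − d(i,j):
  between Base and P1: 22 + 32 − 21 = 33
  between P1 and P3: 32 + 20 − 12 = 40
  between P3 and P4: 20 + 30 − 25 = 25
  between P4 and P2: 30 + 16 − 14 = 32
  between P2 and Base: 16 + 22 − 6 = 32
Cheapest insertion is between P3 and P4, adding 25.
New total = 78 + 25 = 103.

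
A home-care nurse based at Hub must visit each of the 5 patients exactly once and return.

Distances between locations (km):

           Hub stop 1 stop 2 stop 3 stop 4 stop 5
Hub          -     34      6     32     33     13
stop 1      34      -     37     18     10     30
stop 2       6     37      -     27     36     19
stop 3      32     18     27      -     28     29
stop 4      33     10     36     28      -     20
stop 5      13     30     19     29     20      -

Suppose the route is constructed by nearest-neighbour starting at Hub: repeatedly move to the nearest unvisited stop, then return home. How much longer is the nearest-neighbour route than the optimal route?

Excess over optimum: 11 km.

Hub: stop 2=6, stop 5=13, stop 3=32, stop 4=33, stop 1=34 ⇒ stop 2
stop 2: stop 5=19, stop 3=27, stop 4=36, stop 1=37 ⇒ stop 5
stop 5: stop 4=20, stop 3=29, stop 1=30 ⇒ stop 4
stop 4: stop 1=10, stop 3=28 ⇒ stop 1
stop 1: stop 3=18 ⇒ stop 3
NN route Hub → stop 2 → stop 5 → stop 4 → stop 1 → stop 3 → Hub costs 105.
Optimal: Hub → stop 2 → stop 3 → stop 1 → stop 4 → stop 5 → Hub costs 94 (by enumerating all 60 distinct tours).
Excess = 105 − 94 = 11.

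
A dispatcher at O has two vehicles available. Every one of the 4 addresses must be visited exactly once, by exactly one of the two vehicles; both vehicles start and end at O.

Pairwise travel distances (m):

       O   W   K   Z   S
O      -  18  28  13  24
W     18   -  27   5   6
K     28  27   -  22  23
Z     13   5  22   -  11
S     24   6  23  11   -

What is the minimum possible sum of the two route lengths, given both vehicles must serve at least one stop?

Try each way of splitting the stops between the two vehicles (each non-empty) and, for each split, find the best tour for each vehicle:
  {W} + {K, Z, S}: 36 + 75 = 111
  {K} + {W, Z, S}: 56 + 48 = 104
  {W, K} + {Z, S}: 73 + 48 = 121
  {Z} + {W, K, S}: 26 + 75 = 101
  {W, Z} + {K, S}: 36 + 75 = 111
  {K, Z} + {W, S}: 63 + 48 = 111
  … (7 splits in total)
Best: vehicle 1 O → Z → O = 26; vehicle 2 O → W → S → K → O = 75; combined 101.

101 m — the smallest possible combined total.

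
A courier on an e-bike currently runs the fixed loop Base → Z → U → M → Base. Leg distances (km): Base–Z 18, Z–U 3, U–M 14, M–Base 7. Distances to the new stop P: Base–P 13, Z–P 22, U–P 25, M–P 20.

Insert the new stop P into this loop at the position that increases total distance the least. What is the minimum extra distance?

Minimum extra distance: 17 km, inserting P between Base and Z.

Insertion cost between consecutive stops i–j is d(i,P) + d(P,j) − d(i,j):
  between Base and Z: 13 + 22 − 18 = 17
  between Z and U: 22 + 25 − 3 = 44
  between U and M: 25 + 20 − 14 = 31
  between M and Base: 20 + 13 − 7 = 26
Cheapest insertion is between Base and Z, adding 17.
New total = 42 + 17 = 59.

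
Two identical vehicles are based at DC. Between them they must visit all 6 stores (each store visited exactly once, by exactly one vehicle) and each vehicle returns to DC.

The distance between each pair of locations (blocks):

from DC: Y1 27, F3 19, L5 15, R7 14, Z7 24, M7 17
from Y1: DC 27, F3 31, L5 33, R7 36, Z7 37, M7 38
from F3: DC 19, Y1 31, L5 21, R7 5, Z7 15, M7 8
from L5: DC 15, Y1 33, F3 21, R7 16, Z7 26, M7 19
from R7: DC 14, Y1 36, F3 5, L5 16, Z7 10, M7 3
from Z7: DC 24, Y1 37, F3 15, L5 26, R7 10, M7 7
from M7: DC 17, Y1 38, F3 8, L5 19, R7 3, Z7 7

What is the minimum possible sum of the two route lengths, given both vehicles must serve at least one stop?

127 blocks — the smallest possible combined total.

Try each way of splitting the stops between the two vehicles (each non-empty) and, for each split, find the best tour for each vehicle:
  {Y1} + {F3, L5, R7, Z7, M7}: 54 + 75 = 129
  {F3} + {Y1, L5, R7, Z7, M7}: 38 + 105 = 143
  {Y1, F3} + {L5, R7, Z7, M7}: 77 + 65 = 142
  {L5} + {Y1, F3, R7, Z7, M7}: 30 + 97 = 127
  {Y1, L5} + {F3, R7, Z7, M7}: 75 + 58 = 133
  {F3, L5} + {Y1, R7, Z7, M7}: 55 + 88 = 143
  … (31 splits in total)
Best: vehicle 1 DC → L5 → DC = 30; vehicle 2 DC → Y1 → F3 → R7 → Z7 → M7 → DC = 97; combined 127.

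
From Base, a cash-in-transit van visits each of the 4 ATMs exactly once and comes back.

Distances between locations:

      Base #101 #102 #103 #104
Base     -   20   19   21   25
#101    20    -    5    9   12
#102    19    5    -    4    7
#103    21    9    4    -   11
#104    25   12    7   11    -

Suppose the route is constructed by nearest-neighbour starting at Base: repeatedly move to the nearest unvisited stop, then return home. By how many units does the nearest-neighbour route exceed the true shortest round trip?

Base: #102=19, #101=20, #103=21, #104=25 ⇒ #102
#102: #103=4, #101=5, #104=7 ⇒ #103
#103: #101=9, #104=11 ⇒ #101
#101: #104=12 ⇒ #104
NN route Base → #102 → #103 → #101 → #104 → Base costs 69.
Optimal: Base → #101 → #102 → #104 → #103 → Base costs 64 (by enumerating all 12 distinct tours).
Excess = 69 − 64 = 5.

Excess over optimum: 5.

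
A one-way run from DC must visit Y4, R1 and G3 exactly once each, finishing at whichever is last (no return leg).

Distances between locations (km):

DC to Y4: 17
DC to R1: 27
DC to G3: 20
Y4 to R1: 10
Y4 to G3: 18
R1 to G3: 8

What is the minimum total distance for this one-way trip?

There are 3! = 6 possible orderings.
DC → Y4 → R1 → G3: 17+10+8 = 35
DC → Y4 → G3 → R1: 17+18+8 = 43
DC → R1 → Y4 → G3: 27+10+18 = 55
DC → R1 → G3 → Y4: 27+8+18 = 53
DC → G3 → Y4 → R1: 20+18+10 = 48
DC → G3 → R1 → Y4: 20+8+10 = 38
The minimum is 35.
One shortest path: DC → Y4 → R1 → G3.

35 km — the minimum one-way total.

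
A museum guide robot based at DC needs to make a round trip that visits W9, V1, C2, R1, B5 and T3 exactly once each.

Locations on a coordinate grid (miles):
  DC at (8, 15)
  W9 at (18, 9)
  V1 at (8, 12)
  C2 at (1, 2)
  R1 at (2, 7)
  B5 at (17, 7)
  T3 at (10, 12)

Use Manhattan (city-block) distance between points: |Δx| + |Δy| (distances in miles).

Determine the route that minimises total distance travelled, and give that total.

With 6 stops there are 6!/2 = 360 distinct round trips (a route and its reverse cost the same).
DC - W9 - V1 - C2 - R1 - B5 - T3 - DC: 16+13+17+6+15+12+5 = 84
DC - W9 - V1 - C2 - R1 - T3 - B5 - DC: 16+13+17+6+13+12+17 = 94
DC - W9 - V1 - C2 - B5 - R1 - T3 - DC: 16+13+17+21+15+13+5 = 100
DC - W9 - V1 - C2 - B5 - T3 - R1 - DC: 16+13+17+21+12+13+14 = 106
DC - W9 - V1 - C2 - T3 - R1 - B5 - DC: 16+13+17+19+13+15+17 = 110
DC - W9 - V1 - C2 - T3 - B5 - R1 - DC: 16+13+17+19+12+15+14 = 106
DC - W9 - V1 - R1 - C2 - B5 - T3 - DC: 16+13+11+6+21+12+5 = 84
DC - W9 - V1 - R1 - C2 - T3 - B5 - DC: 16+13+11+6+19+12+17 = 94
… (352 more)
DC - V1 - C2 - R1 - B5 - W9 - T3 - DC: 3+17+6+15+3+11+5 = 60  ← best
The minimum is 60.
One optimal route: DC → V1 → C2 → R1 → B5 → W9 → T3 → DC (or its reverse).

60 miles — the shortest possible round trip.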